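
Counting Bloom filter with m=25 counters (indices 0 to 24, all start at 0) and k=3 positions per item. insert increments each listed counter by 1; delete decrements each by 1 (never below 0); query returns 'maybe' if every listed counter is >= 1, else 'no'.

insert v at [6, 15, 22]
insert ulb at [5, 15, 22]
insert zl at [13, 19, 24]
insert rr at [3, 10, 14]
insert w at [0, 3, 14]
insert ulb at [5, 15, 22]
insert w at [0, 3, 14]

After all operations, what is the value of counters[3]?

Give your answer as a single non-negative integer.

Step 1: insert v at [6, 15, 22] -> counters=[0,0,0,0,0,0,1,0,0,0,0,0,0,0,0,1,0,0,0,0,0,0,1,0,0]
Step 2: insert ulb at [5, 15, 22] -> counters=[0,0,0,0,0,1,1,0,0,0,0,0,0,0,0,2,0,0,0,0,0,0,2,0,0]
Step 3: insert zl at [13, 19, 24] -> counters=[0,0,0,0,0,1,1,0,0,0,0,0,0,1,0,2,0,0,0,1,0,0,2,0,1]
Step 4: insert rr at [3, 10, 14] -> counters=[0,0,0,1,0,1,1,0,0,0,1,0,0,1,1,2,0,0,0,1,0,0,2,0,1]
Step 5: insert w at [0, 3, 14] -> counters=[1,0,0,2,0,1,1,0,0,0,1,0,0,1,2,2,0,0,0,1,0,0,2,0,1]
Step 6: insert ulb at [5, 15, 22] -> counters=[1,0,0,2,0,2,1,0,0,0,1,0,0,1,2,3,0,0,0,1,0,0,3,0,1]
Step 7: insert w at [0, 3, 14] -> counters=[2,0,0,3,0,2,1,0,0,0,1,0,0,1,3,3,0,0,0,1,0,0,3,0,1]
Final counters=[2,0,0,3,0,2,1,0,0,0,1,0,0,1,3,3,0,0,0,1,0,0,3,0,1] -> counters[3]=3

Answer: 3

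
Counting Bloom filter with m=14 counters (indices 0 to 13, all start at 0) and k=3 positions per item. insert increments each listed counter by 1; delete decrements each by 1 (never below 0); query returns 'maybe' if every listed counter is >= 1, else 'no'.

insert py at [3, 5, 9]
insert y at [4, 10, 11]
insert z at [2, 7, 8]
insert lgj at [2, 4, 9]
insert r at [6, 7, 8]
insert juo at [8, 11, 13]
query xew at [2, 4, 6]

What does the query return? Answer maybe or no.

Answer: maybe

Derivation:
Step 1: insert py at [3, 5, 9] -> counters=[0,0,0,1,0,1,0,0,0,1,0,0,0,0]
Step 2: insert y at [4, 10, 11] -> counters=[0,0,0,1,1,1,0,0,0,1,1,1,0,0]
Step 3: insert z at [2, 7, 8] -> counters=[0,0,1,1,1,1,0,1,1,1,1,1,0,0]
Step 4: insert lgj at [2, 4, 9] -> counters=[0,0,2,1,2,1,0,1,1,2,1,1,0,0]
Step 5: insert r at [6, 7, 8] -> counters=[0,0,2,1,2,1,1,2,2,2,1,1,0,0]
Step 6: insert juo at [8, 11, 13] -> counters=[0,0,2,1,2,1,1,2,3,2,1,2,0,1]
Query xew: check counters[2]=2 counters[4]=2 counters[6]=1 -> maybe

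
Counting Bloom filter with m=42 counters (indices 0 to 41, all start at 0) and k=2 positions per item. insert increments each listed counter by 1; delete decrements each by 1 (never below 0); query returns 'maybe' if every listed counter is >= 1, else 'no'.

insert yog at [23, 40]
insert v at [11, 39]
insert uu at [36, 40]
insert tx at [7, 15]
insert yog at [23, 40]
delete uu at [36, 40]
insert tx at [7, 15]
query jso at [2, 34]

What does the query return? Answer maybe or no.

Step 1: insert yog at [23, 40] -> counters=[0,0,0,0,0,0,0,0,0,0,0,0,0,0,0,0,0,0,0,0,0,0,0,1,0,0,0,0,0,0,0,0,0,0,0,0,0,0,0,0,1,0]
Step 2: insert v at [11, 39] -> counters=[0,0,0,0,0,0,0,0,0,0,0,1,0,0,0,0,0,0,0,0,0,0,0,1,0,0,0,0,0,0,0,0,0,0,0,0,0,0,0,1,1,0]
Step 3: insert uu at [36, 40] -> counters=[0,0,0,0,0,0,0,0,0,0,0,1,0,0,0,0,0,0,0,0,0,0,0,1,0,0,0,0,0,0,0,0,0,0,0,0,1,0,0,1,2,0]
Step 4: insert tx at [7, 15] -> counters=[0,0,0,0,0,0,0,1,0,0,0,1,0,0,0,1,0,0,0,0,0,0,0,1,0,0,0,0,0,0,0,0,0,0,0,0,1,0,0,1,2,0]
Step 5: insert yog at [23, 40] -> counters=[0,0,0,0,0,0,0,1,0,0,0,1,0,0,0,1,0,0,0,0,0,0,0,2,0,0,0,0,0,0,0,0,0,0,0,0,1,0,0,1,3,0]
Step 6: delete uu at [36, 40] -> counters=[0,0,0,0,0,0,0,1,0,0,0,1,0,0,0,1,0,0,0,0,0,0,0,2,0,0,0,0,0,0,0,0,0,0,0,0,0,0,0,1,2,0]
Step 7: insert tx at [7, 15] -> counters=[0,0,0,0,0,0,0,2,0,0,0,1,0,0,0,2,0,0,0,0,0,0,0,2,0,0,0,0,0,0,0,0,0,0,0,0,0,0,0,1,2,0]
Query jso: check counters[2]=0 counters[34]=0 -> no

Answer: no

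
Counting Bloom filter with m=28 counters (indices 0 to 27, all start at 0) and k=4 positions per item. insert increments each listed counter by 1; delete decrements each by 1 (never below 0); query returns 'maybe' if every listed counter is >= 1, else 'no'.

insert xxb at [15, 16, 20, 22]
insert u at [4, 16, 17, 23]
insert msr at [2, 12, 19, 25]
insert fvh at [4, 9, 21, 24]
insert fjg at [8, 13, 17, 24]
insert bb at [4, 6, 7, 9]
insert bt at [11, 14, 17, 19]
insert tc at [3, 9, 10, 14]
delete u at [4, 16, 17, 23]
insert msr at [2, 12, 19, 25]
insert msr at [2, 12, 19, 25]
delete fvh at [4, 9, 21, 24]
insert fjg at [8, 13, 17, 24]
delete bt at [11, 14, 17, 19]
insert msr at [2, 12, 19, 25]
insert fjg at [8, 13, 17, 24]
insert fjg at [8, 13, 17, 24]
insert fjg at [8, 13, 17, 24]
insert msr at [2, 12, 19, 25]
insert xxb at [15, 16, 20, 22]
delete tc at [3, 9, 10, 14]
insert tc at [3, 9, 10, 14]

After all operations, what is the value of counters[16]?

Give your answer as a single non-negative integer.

Step 1: insert xxb at [15, 16, 20, 22] -> counters=[0,0,0,0,0,0,0,0,0,0,0,0,0,0,0,1,1,0,0,0,1,0,1,0,0,0,0,0]
Step 2: insert u at [4, 16, 17, 23] -> counters=[0,0,0,0,1,0,0,0,0,0,0,0,0,0,0,1,2,1,0,0,1,0,1,1,0,0,0,0]
Step 3: insert msr at [2, 12, 19, 25] -> counters=[0,0,1,0,1,0,0,0,0,0,0,0,1,0,0,1,2,1,0,1,1,0,1,1,0,1,0,0]
Step 4: insert fvh at [4, 9, 21, 24] -> counters=[0,0,1,0,2,0,0,0,0,1,0,0,1,0,0,1,2,1,0,1,1,1,1,1,1,1,0,0]
Step 5: insert fjg at [8, 13, 17, 24] -> counters=[0,0,1,0,2,0,0,0,1,1,0,0,1,1,0,1,2,2,0,1,1,1,1,1,2,1,0,0]
Step 6: insert bb at [4, 6, 7, 9] -> counters=[0,0,1,0,3,0,1,1,1,2,0,0,1,1,0,1,2,2,0,1,1,1,1,1,2,1,0,0]
Step 7: insert bt at [11, 14, 17, 19] -> counters=[0,0,1,0,3,0,1,1,1,2,0,1,1,1,1,1,2,3,0,2,1,1,1,1,2,1,0,0]
Step 8: insert tc at [3, 9, 10, 14] -> counters=[0,0,1,1,3,0,1,1,1,3,1,1,1,1,2,1,2,3,0,2,1,1,1,1,2,1,0,0]
Step 9: delete u at [4, 16, 17, 23] -> counters=[0,0,1,1,2,0,1,1,1,3,1,1,1,1,2,1,1,2,0,2,1,1,1,0,2,1,0,0]
Step 10: insert msr at [2, 12, 19, 25] -> counters=[0,0,2,1,2,0,1,1,1,3,1,1,2,1,2,1,1,2,0,3,1,1,1,0,2,2,0,0]
Step 11: insert msr at [2, 12, 19, 25] -> counters=[0,0,3,1,2,0,1,1,1,3,1,1,3,1,2,1,1,2,0,4,1,1,1,0,2,3,0,0]
Step 12: delete fvh at [4, 9, 21, 24] -> counters=[0,0,3,1,1,0,1,1,1,2,1,1,3,1,2,1,1,2,0,4,1,0,1,0,1,3,0,0]
Step 13: insert fjg at [8, 13, 17, 24] -> counters=[0,0,3,1,1,0,1,1,2,2,1,1,3,2,2,1,1,3,0,4,1,0,1,0,2,3,0,0]
Step 14: delete bt at [11, 14, 17, 19] -> counters=[0,0,3,1,1,0,1,1,2,2,1,0,3,2,1,1,1,2,0,3,1,0,1,0,2,3,0,0]
Step 15: insert msr at [2, 12, 19, 25] -> counters=[0,0,4,1,1,0,1,1,2,2,1,0,4,2,1,1,1,2,0,4,1,0,1,0,2,4,0,0]
Step 16: insert fjg at [8, 13, 17, 24] -> counters=[0,0,4,1,1,0,1,1,3,2,1,0,4,3,1,1,1,3,0,4,1,0,1,0,3,4,0,0]
Step 17: insert fjg at [8, 13, 17, 24] -> counters=[0,0,4,1,1,0,1,1,4,2,1,0,4,4,1,1,1,4,0,4,1,0,1,0,4,4,0,0]
Step 18: insert fjg at [8, 13, 17, 24] -> counters=[0,0,4,1,1,0,1,1,5,2,1,0,4,5,1,1,1,5,0,4,1,0,1,0,5,4,0,0]
Step 19: insert msr at [2, 12, 19, 25] -> counters=[0,0,5,1,1,0,1,1,5,2,1,0,5,5,1,1,1,5,0,5,1,0,1,0,5,5,0,0]
Step 20: insert xxb at [15, 16, 20, 22] -> counters=[0,0,5,1,1,0,1,1,5,2,1,0,5,5,1,2,2,5,0,5,2,0,2,0,5,5,0,0]
Step 21: delete tc at [3, 9, 10, 14] -> counters=[0,0,5,0,1,0,1,1,5,1,0,0,5,5,0,2,2,5,0,5,2,0,2,0,5,5,0,0]
Step 22: insert tc at [3, 9, 10, 14] -> counters=[0,0,5,1,1,0,1,1,5,2,1,0,5,5,1,2,2,5,0,5,2,0,2,0,5,5,0,0]
Final counters=[0,0,5,1,1,0,1,1,5,2,1,0,5,5,1,2,2,5,0,5,2,0,2,0,5,5,0,0] -> counters[16]=2

Answer: 2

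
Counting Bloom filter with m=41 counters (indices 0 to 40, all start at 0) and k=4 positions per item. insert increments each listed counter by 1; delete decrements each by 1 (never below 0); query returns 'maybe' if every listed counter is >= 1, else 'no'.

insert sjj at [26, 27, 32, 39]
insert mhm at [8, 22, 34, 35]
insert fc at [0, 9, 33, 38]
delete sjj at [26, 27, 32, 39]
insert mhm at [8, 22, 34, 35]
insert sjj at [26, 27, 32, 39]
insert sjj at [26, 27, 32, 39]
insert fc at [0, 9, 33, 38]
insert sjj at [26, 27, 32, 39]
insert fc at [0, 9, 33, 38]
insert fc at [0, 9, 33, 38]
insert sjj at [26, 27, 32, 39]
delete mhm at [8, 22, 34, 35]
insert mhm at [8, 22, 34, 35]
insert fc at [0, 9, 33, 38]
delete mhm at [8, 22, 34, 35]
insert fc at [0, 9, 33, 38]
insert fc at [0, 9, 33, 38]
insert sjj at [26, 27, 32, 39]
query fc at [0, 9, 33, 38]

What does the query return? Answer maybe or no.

Answer: maybe

Derivation:
Step 1: insert sjj at [26, 27, 32, 39] -> counters=[0,0,0,0,0,0,0,0,0,0,0,0,0,0,0,0,0,0,0,0,0,0,0,0,0,0,1,1,0,0,0,0,1,0,0,0,0,0,0,1,0]
Step 2: insert mhm at [8, 22, 34, 35] -> counters=[0,0,0,0,0,0,0,0,1,0,0,0,0,0,0,0,0,0,0,0,0,0,1,0,0,0,1,1,0,0,0,0,1,0,1,1,0,0,0,1,0]
Step 3: insert fc at [0, 9, 33, 38] -> counters=[1,0,0,0,0,0,0,0,1,1,0,0,0,0,0,0,0,0,0,0,0,0,1,0,0,0,1,1,0,0,0,0,1,1,1,1,0,0,1,1,0]
Step 4: delete sjj at [26, 27, 32, 39] -> counters=[1,0,0,0,0,0,0,0,1,1,0,0,0,0,0,0,0,0,0,0,0,0,1,0,0,0,0,0,0,0,0,0,0,1,1,1,0,0,1,0,0]
Step 5: insert mhm at [8, 22, 34, 35] -> counters=[1,0,0,0,0,0,0,0,2,1,0,0,0,0,0,0,0,0,0,0,0,0,2,0,0,0,0,0,0,0,0,0,0,1,2,2,0,0,1,0,0]
Step 6: insert sjj at [26, 27, 32, 39] -> counters=[1,0,0,0,0,0,0,0,2,1,0,0,0,0,0,0,0,0,0,0,0,0,2,0,0,0,1,1,0,0,0,0,1,1,2,2,0,0,1,1,0]
Step 7: insert sjj at [26, 27, 32, 39] -> counters=[1,0,0,0,0,0,0,0,2,1,0,0,0,0,0,0,0,0,0,0,0,0,2,0,0,0,2,2,0,0,0,0,2,1,2,2,0,0,1,2,0]
Step 8: insert fc at [0, 9, 33, 38] -> counters=[2,0,0,0,0,0,0,0,2,2,0,0,0,0,0,0,0,0,0,0,0,0,2,0,0,0,2,2,0,0,0,0,2,2,2,2,0,0,2,2,0]
Step 9: insert sjj at [26, 27, 32, 39] -> counters=[2,0,0,0,0,0,0,0,2,2,0,0,0,0,0,0,0,0,0,0,0,0,2,0,0,0,3,3,0,0,0,0,3,2,2,2,0,0,2,3,0]
Step 10: insert fc at [0, 9, 33, 38] -> counters=[3,0,0,0,0,0,0,0,2,3,0,0,0,0,0,0,0,0,0,0,0,0,2,0,0,0,3,3,0,0,0,0,3,3,2,2,0,0,3,3,0]
Step 11: insert fc at [0, 9, 33, 38] -> counters=[4,0,0,0,0,0,0,0,2,4,0,0,0,0,0,0,0,0,0,0,0,0,2,0,0,0,3,3,0,0,0,0,3,4,2,2,0,0,4,3,0]
Step 12: insert sjj at [26, 27, 32, 39] -> counters=[4,0,0,0,0,0,0,0,2,4,0,0,0,0,0,0,0,0,0,0,0,0,2,0,0,0,4,4,0,0,0,0,4,4,2,2,0,0,4,4,0]
Step 13: delete mhm at [8, 22, 34, 35] -> counters=[4,0,0,0,0,0,0,0,1,4,0,0,0,0,0,0,0,0,0,0,0,0,1,0,0,0,4,4,0,0,0,0,4,4,1,1,0,0,4,4,0]
Step 14: insert mhm at [8, 22, 34, 35] -> counters=[4,0,0,0,0,0,0,0,2,4,0,0,0,0,0,0,0,0,0,0,0,0,2,0,0,0,4,4,0,0,0,0,4,4,2,2,0,0,4,4,0]
Step 15: insert fc at [0, 9, 33, 38] -> counters=[5,0,0,0,0,0,0,0,2,5,0,0,0,0,0,0,0,0,0,0,0,0,2,0,0,0,4,4,0,0,0,0,4,5,2,2,0,0,5,4,0]
Step 16: delete mhm at [8, 22, 34, 35] -> counters=[5,0,0,0,0,0,0,0,1,5,0,0,0,0,0,0,0,0,0,0,0,0,1,0,0,0,4,4,0,0,0,0,4,5,1,1,0,0,5,4,0]
Step 17: insert fc at [0, 9, 33, 38] -> counters=[6,0,0,0,0,0,0,0,1,6,0,0,0,0,0,0,0,0,0,0,0,0,1,0,0,0,4,4,0,0,0,0,4,6,1,1,0,0,6,4,0]
Step 18: insert fc at [0, 9, 33, 38] -> counters=[7,0,0,0,0,0,0,0,1,7,0,0,0,0,0,0,0,0,0,0,0,0,1,0,0,0,4,4,0,0,0,0,4,7,1,1,0,0,7,4,0]
Step 19: insert sjj at [26, 27, 32, 39] -> counters=[7,0,0,0,0,0,0,0,1,7,0,0,0,0,0,0,0,0,0,0,0,0,1,0,0,0,5,5,0,0,0,0,5,7,1,1,0,0,7,5,0]
Query fc: check counters[0]=7 counters[9]=7 counters[33]=7 counters[38]=7 -> maybe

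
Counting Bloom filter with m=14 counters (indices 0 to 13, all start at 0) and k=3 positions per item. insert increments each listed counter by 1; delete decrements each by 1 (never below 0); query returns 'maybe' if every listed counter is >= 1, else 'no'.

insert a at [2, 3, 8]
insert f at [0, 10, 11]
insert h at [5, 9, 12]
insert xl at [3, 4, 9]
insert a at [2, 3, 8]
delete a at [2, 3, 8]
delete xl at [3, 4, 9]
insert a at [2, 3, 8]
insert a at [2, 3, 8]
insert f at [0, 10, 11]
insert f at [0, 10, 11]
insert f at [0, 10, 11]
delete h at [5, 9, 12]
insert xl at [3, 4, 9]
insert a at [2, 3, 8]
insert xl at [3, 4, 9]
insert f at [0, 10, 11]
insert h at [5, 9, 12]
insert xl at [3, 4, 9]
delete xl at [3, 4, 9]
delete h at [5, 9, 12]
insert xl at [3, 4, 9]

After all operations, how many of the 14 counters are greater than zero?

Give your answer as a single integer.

Step 1: insert a at [2, 3, 8] -> counters=[0,0,1,1,0,0,0,0,1,0,0,0,0,0]
Step 2: insert f at [0, 10, 11] -> counters=[1,0,1,1,0,0,0,0,1,0,1,1,0,0]
Step 3: insert h at [5, 9, 12] -> counters=[1,0,1,1,0,1,0,0,1,1,1,1,1,0]
Step 4: insert xl at [3, 4, 9] -> counters=[1,0,1,2,1,1,0,0,1,2,1,1,1,0]
Step 5: insert a at [2, 3, 8] -> counters=[1,0,2,3,1,1,0,0,2,2,1,1,1,0]
Step 6: delete a at [2, 3, 8] -> counters=[1,0,1,2,1,1,0,0,1,2,1,1,1,0]
Step 7: delete xl at [3, 4, 9] -> counters=[1,0,1,1,0,1,0,0,1,1,1,1,1,0]
Step 8: insert a at [2, 3, 8] -> counters=[1,0,2,2,0,1,0,0,2,1,1,1,1,0]
Step 9: insert a at [2, 3, 8] -> counters=[1,0,3,3,0,1,0,0,3,1,1,1,1,0]
Step 10: insert f at [0, 10, 11] -> counters=[2,0,3,3,0,1,0,0,3,1,2,2,1,0]
Step 11: insert f at [0, 10, 11] -> counters=[3,0,3,3,0,1,0,0,3,1,3,3,1,0]
Step 12: insert f at [0, 10, 11] -> counters=[4,0,3,3,0,1,0,0,3,1,4,4,1,0]
Step 13: delete h at [5, 9, 12] -> counters=[4,0,3,3,0,0,0,0,3,0,4,4,0,0]
Step 14: insert xl at [3, 4, 9] -> counters=[4,0,3,4,1,0,0,0,3,1,4,4,0,0]
Step 15: insert a at [2, 3, 8] -> counters=[4,0,4,5,1,0,0,0,4,1,4,4,0,0]
Step 16: insert xl at [3, 4, 9] -> counters=[4,0,4,6,2,0,0,0,4,2,4,4,0,0]
Step 17: insert f at [0, 10, 11] -> counters=[5,0,4,6,2,0,0,0,4,2,5,5,0,0]
Step 18: insert h at [5, 9, 12] -> counters=[5,0,4,6,2,1,0,0,4,3,5,5,1,0]
Step 19: insert xl at [3, 4, 9] -> counters=[5,0,4,7,3,1,0,0,4,4,5,5,1,0]
Step 20: delete xl at [3, 4, 9] -> counters=[5,0,4,6,2,1,0,0,4,3,5,5,1,0]
Step 21: delete h at [5, 9, 12] -> counters=[5,0,4,6,2,0,0,0,4,2,5,5,0,0]
Step 22: insert xl at [3, 4, 9] -> counters=[5,0,4,7,3,0,0,0,4,3,5,5,0,0]
Final counters=[5,0,4,7,3,0,0,0,4,3,5,5,0,0] -> 8 nonzero

Answer: 8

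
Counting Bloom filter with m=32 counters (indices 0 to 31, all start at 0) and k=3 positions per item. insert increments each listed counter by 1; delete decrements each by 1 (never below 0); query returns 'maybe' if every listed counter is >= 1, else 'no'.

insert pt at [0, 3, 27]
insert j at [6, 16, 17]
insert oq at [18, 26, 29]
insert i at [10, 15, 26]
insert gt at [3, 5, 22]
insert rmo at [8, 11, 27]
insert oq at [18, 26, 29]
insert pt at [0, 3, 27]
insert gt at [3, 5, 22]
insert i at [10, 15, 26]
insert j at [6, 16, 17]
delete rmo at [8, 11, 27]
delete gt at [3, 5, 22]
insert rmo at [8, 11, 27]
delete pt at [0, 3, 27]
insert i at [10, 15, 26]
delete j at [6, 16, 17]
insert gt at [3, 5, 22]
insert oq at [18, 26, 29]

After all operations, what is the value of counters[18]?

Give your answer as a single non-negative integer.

Answer: 3

Derivation:
Step 1: insert pt at [0, 3, 27] -> counters=[1,0,0,1,0,0,0,0,0,0,0,0,0,0,0,0,0,0,0,0,0,0,0,0,0,0,0,1,0,0,0,0]
Step 2: insert j at [6, 16, 17] -> counters=[1,0,0,1,0,0,1,0,0,0,0,0,0,0,0,0,1,1,0,0,0,0,0,0,0,0,0,1,0,0,0,0]
Step 3: insert oq at [18, 26, 29] -> counters=[1,0,0,1,0,0,1,0,0,0,0,0,0,0,0,0,1,1,1,0,0,0,0,0,0,0,1,1,0,1,0,0]
Step 4: insert i at [10, 15, 26] -> counters=[1,0,0,1,0,0,1,0,0,0,1,0,0,0,0,1,1,1,1,0,0,0,0,0,0,0,2,1,0,1,0,0]
Step 5: insert gt at [3, 5, 22] -> counters=[1,0,0,2,0,1,1,0,0,0,1,0,0,0,0,1,1,1,1,0,0,0,1,0,0,0,2,1,0,1,0,0]
Step 6: insert rmo at [8, 11, 27] -> counters=[1,0,0,2,0,1,1,0,1,0,1,1,0,0,0,1,1,1,1,0,0,0,1,0,0,0,2,2,0,1,0,0]
Step 7: insert oq at [18, 26, 29] -> counters=[1,0,0,2,0,1,1,0,1,0,1,1,0,0,0,1,1,1,2,0,0,0,1,0,0,0,3,2,0,2,0,0]
Step 8: insert pt at [0, 3, 27] -> counters=[2,0,0,3,0,1,1,0,1,0,1,1,0,0,0,1,1,1,2,0,0,0,1,0,0,0,3,3,0,2,0,0]
Step 9: insert gt at [3, 5, 22] -> counters=[2,0,0,4,0,2,1,0,1,0,1,1,0,0,0,1,1,1,2,0,0,0,2,0,0,0,3,3,0,2,0,0]
Step 10: insert i at [10, 15, 26] -> counters=[2,0,0,4,0,2,1,0,1,0,2,1,0,0,0,2,1,1,2,0,0,0,2,0,0,0,4,3,0,2,0,0]
Step 11: insert j at [6, 16, 17] -> counters=[2,0,0,4,0,2,2,0,1,0,2,1,0,0,0,2,2,2,2,0,0,0,2,0,0,0,4,3,0,2,0,0]
Step 12: delete rmo at [8, 11, 27] -> counters=[2,0,0,4,0,2,2,0,0,0,2,0,0,0,0,2,2,2,2,0,0,0,2,0,0,0,4,2,0,2,0,0]
Step 13: delete gt at [3, 5, 22] -> counters=[2,0,0,3,0,1,2,0,0,0,2,0,0,0,0,2,2,2,2,0,0,0,1,0,0,0,4,2,0,2,0,0]
Step 14: insert rmo at [8, 11, 27] -> counters=[2,0,0,3,0,1,2,0,1,0,2,1,0,0,0,2,2,2,2,0,0,0,1,0,0,0,4,3,0,2,0,0]
Step 15: delete pt at [0, 3, 27] -> counters=[1,0,0,2,0,1,2,0,1,0,2,1,0,0,0,2,2,2,2,0,0,0,1,0,0,0,4,2,0,2,0,0]
Step 16: insert i at [10, 15, 26] -> counters=[1,0,0,2,0,1,2,0,1,0,3,1,0,0,0,3,2,2,2,0,0,0,1,0,0,0,5,2,0,2,0,0]
Step 17: delete j at [6, 16, 17] -> counters=[1,0,0,2,0,1,1,0,1,0,3,1,0,0,0,3,1,1,2,0,0,0,1,0,0,0,5,2,0,2,0,0]
Step 18: insert gt at [3, 5, 22] -> counters=[1,0,0,3,0,2,1,0,1,0,3,1,0,0,0,3,1,1,2,0,0,0,2,0,0,0,5,2,0,2,0,0]
Step 19: insert oq at [18, 26, 29] -> counters=[1,0,0,3,0,2,1,0,1,0,3,1,0,0,0,3,1,1,3,0,0,0,2,0,0,0,6,2,0,3,0,0]
Final counters=[1,0,0,3,0,2,1,0,1,0,3,1,0,0,0,3,1,1,3,0,0,0,2,0,0,0,6,2,0,3,0,0] -> counters[18]=3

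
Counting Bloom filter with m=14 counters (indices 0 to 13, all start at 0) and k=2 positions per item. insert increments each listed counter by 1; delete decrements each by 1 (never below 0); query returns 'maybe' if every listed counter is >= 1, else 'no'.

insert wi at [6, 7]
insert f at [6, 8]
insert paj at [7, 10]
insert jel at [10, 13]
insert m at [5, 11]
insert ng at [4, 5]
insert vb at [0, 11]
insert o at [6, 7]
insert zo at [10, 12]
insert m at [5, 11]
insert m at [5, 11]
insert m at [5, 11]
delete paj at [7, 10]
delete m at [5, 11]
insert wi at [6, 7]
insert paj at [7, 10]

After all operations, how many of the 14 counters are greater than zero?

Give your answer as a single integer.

Step 1: insert wi at [6, 7] -> counters=[0,0,0,0,0,0,1,1,0,0,0,0,0,0]
Step 2: insert f at [6, 8] -> counters=[0,0,0,0,0,0,2,1,1,0,0,0,0,0]
Step 3: insert paj at [7, 10] -> counters=[0,0,0,0,0,0,2,2,1,0,1,0,0,0]
Step 4: insert jel at [10, 13] -> counters=[0,0,0,0,0,0,2,2,1,0,2,0,0,1]
Step 5: insert m at [5, 11] -> counters=[0,0,0,0,0,1,2,2,1,0,2,1,0,1]
Step 6: insert ng at [4, 5] -> counters=[0,0,0,0,1,2,2,2,1,0,2,1,0,1]
Step 7: insert vb at [0, 11] -> counters=[1,0,0,0,1,2,2,2,1,0,2,2,0,1]
Step 8: insert o at [6, 7] -> counters=[1,0,0,0,1,2,3,3,1,0,2,2,0,1]
Step 9: insert zo at [10, 12] -> counters=[1,0,0,0,1,2,3,3,1,0,3,2,1,1]
Step 10: insert m at [5, 11] -> counters=[1,0,0,0,1,3,3,3,1,0,3,3,1,1]
Step 11: insert m at [5, 11] -> counters=[1,0,0,0,1,4,3,3,1,0,3,4,1,1]
Step 12: insert m at [5, 11] -> counters=[1,0,0,0,1,5,3,3,1,0,3,5,1,1]
Step 13: delete paj at [7, 10] -> counters=[1,0,0,0,1,5,3,2,1,0,2,5,1,1]
Step 14: delete m at [5, 11] -> counters=[1,0,0,0,1,4,3,2,1,0,2,4,1,1]
Step 15: insert wi at [6, 7] -> counters=[1,0,0,0,1,4,4,3,1,0,2,4,1,1]
Step 16: insert paj at [7, 10] -> counters=[1,0,0,0,1,4,4,4,1,0,3,4,1,1]
Final counters=[1,0,0,0,1,4,4,4,1,0,3,4,1,1] -> 10 nonzero

Answer: 10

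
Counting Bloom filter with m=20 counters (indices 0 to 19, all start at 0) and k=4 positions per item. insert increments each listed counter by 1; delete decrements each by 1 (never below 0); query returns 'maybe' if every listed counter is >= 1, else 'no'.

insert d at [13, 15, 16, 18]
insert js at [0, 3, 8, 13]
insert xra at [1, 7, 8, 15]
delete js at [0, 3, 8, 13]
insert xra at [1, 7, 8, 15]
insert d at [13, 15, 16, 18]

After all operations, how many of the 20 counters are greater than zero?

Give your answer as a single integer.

Answer: 7

Derivation:
Step 1: insert d at [13, 15, 16, 18] -> counters=[0,0,0,0,0,0,0,0,0,0,0,0,0,1,0,1,1,0,1,0]
Step 2: insert js at [0, 3, 8, 13] -> counters=[1,0,0,1,0,0,0,0,1,0,0,0,0,2,0,1,1,0,1,0]
Step 3: insert xra at [1, 7, 8, 15] -> counters=[1,1,0,1,0,0,0,1,2,0,0,0,0,2,0,2,1,0,1,0]
Step 4: delete js at [0, 3, 8, 13] -> counters=[0,1,0,0,0,0,0,1,1,0,0,0,0,1,0,2,1,0,1,0]
Step 5: insert xra at [1, 7, 8, 15] -> counters=[0,2,0,0,0,0,0,2,2,0,0,0,0,1,0,3,1,0,1,0]
Step 6: insert d at [13, 15, 16, 18] -> counters=[0,2,0,0,0,0,0,2,2,0,0,0,0,2,0,4,2,0,2,0]
Final counters=[0,2,0,0,0,0,0,2,2,0,0,0,0,2,0,4,2,0,2,0] -> 7 nonzero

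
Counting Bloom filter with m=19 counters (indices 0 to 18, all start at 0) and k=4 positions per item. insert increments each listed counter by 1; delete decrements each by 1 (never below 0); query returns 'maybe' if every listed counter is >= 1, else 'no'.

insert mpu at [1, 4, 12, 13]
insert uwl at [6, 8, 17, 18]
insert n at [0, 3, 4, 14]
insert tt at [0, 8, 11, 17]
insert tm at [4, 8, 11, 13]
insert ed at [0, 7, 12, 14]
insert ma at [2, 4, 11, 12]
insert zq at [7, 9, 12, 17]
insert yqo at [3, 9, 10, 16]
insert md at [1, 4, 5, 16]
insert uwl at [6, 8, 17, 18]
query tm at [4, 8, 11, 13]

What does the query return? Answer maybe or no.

Step 1: insert mpu at [1, 4, 12, 13] -> counters=[0,1,0,0,1,0,0,0,0,0,0,0,1,1,0,0,0,0,0]
Step 2: insert uwl at [6, 8, 17, 18] -> counters=[0,1,0,0,1,0,1,0,1,0,0,0,1,1,0,0,0,1,1]
Step 3: insert n at [0, 3, 4, 14] -> counters=[1,1,0,1,2,0,1,0,1,0,0,0,1,1,1,0,0,1,1]
Step 4: insert tt at [0, 8, 11, 17] -> counters=[2,1,0,1,2,0,1,0,2,0,0,1,1,1,1,0,0,2,1]
Step 5: insert tm at [4, 8, 11, 13] -> counters=[2,1,0,1,3,0,1,0,3,0,0,2,1,2,1,0,0,2,1]
Step 6: insert ed at [0, 7, 12, 14] -> counters=[3,1,0,1,3,0,1,1,3,0,0,2,2,2,2,0,0,2,1]
Step 7: insert ma at [2, 4, 11, 12] -> counters=[3,1,1,1,4,0,1,1,3,0,0,3,3,2,2,0,0,2,1]
Step 8: insert zq at [7, 9, 12, 17] -> counters=[3,1,1,1,4,0,1,2,3,1,0,3,4,2,2,0,0,3,1]
Step 9: insert yqo at [3, 9, 10, 16] -> counters=[3,1,1,2,4,0,1,2,3,2,1,3,4,2,2,0,1,3,1]
Step 10: insert md at [1, 4, 5, 16] -> counters=[3,2,1,2,5,1,1,2,3,2,1,3,4,2,2,0,2,3,1]
Step 11: insert uwl at [6, 8, 17, 18] -> counters=[3,2,1,2,5,1,2,2,4,2,1,3,4,2,2,0,2,4,2]
Query tm: check counters[4]=5 counters[8]=4 counters[11]=3 counters[13]=2 -> maybe

Answer: maybe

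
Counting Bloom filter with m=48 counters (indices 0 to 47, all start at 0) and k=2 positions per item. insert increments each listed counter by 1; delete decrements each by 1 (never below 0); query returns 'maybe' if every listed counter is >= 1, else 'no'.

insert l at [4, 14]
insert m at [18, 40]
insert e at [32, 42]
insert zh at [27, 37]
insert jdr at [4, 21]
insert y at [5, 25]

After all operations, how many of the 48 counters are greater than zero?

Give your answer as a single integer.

Step 1: insert l at [4, 14] -> counters=[0,0,0,0,1,0,0,0,0,0,0,0,0,0,1,0,0,0,0,0,0,0,0,0,0,0,0,0,0,0,0,0,0,0,0,0,0,0,0,0,0,0,0,0,0,0,0,0]
Step 2: insert m at [18, 40] -> counters=[0,0,0,0,1,0,0,0,0,0,0,0,0,0,1,0,0,0,1,0,0,0,0,0,0,0,0,0,0,0,0,0,0,0,0,0,0,0,0,0,1,0,0,0,0,0,0,0]
Step 3: insert e at [32, 42] -> counters=[0,0,0,0,1,0,0,0,0,0,0,0,0,0,1,0,0,0,1,0,0,0,0,0,0,0,0,0,0,0,0,0,1,0,0,0,0,0,0,0,1,0,1,0,0,0,0,0]
Step 4: insert zh at [27, 37] -> counters=[0,0,0,0,1,0,0,0,0,0,0,0,0,0,1,0,0,0,1,0,0,0,0,0,0,0,0,1,0,0,0,0,1,0,0,0,0,1,0,0,1,0,1,0,0,0,0,0]
Step 5: insert jdr at [4, 21] -> counters=[0,0,0,0,2,0,0,0,0,0,0,0,0,0,1,0,0,0,1,0,0,1,0,0,0,0,0,1,0,0,0,0,1,0,0,0,0,1,0,0,1,0,1,0,0,0,0,0]
Step 6: insert y at [5, 25] -> counters=[0,0,0,0,2,1,0,0,0,0,0,0,0,0,1,0,0,0,1,0,0,1,0,0,0,1,0,1,0,0,0,0,1,0,0,0,0,1,0,0,1,0,1,0,0,0,0,0]
Final counters=[0,0,0,0,2,1,0,0,0,0,0,0,0,0,1,0,0,0,1,0,0,1,0,0,0,1,0,1,0,0,0,0,1,0,0,0,0,1,0,0,1,0,1,0,0,0,0,0] -> 11 nonzero

Answer: 11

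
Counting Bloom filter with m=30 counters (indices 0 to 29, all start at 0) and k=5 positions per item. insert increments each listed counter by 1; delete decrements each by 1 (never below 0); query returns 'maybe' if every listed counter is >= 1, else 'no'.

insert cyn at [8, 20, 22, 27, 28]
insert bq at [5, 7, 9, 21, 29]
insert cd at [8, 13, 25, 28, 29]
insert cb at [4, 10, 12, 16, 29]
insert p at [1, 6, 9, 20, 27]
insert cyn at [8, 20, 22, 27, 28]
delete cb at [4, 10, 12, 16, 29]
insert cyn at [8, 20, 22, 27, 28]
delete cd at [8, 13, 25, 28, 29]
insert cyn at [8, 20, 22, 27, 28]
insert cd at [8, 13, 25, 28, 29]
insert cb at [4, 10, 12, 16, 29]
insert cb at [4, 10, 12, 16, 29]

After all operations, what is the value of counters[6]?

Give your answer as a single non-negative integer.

Step 1: insert cyn at [8, 20, 22, 27, 28] -> counters=[0,0,0,0,0,0,0,0,1,0,0,0,0,0,0,0,0,0,0,0,1,0,1,0,0,0,0,1,1,0]
Step 2: insert bq at [5, 7, 9, 21, 29] -> counters=[0,0,0,0,0,1,0,1,1,1,0,0,0,0,0,0,0,0,0,0,1,1,1,0,0,0,0,1,1,1]
Step 3: insert cd at [8, 13, 25, 28, 29] -> counters=[0,0,0,0,0,1,0,1,2,1,0,0,0,1,0,0,0,0,0,0,1,1,1,0,0,1,0,1,2,2]
Step 4: insert cb at [4, 10, 12, 16, 29] -> counters=[0,0,0,0,1,1,0,1,2,1,1,0,1,1,0,0,1,0,0,0,1,1,1,0,0,1,0,1,2,3]
Step 5: insert p at [1, 6, 9, 20, 27] -> counters=[0,1,0,0,1,1,1,1,2,2,1,0,1,1,0,0,1,0,0,0,2,1,1,0,0,1,0,2,2,3]
Step 6: insert cyn at [8, 20, 22, 27, 28] -> counters=[0,1,0,0,1,1,1,1,3,2,1,0,1,1,0,0,1,0,0,0,3,1,2,0,0,1,0,3,3,3]
Step 7: delete cb at [4, 10, 12, 16, 29] -> counters=[0,1,0,0,0,1,1,1,3,2,0,0,0,1,0,0,0,0,0,0,3,1,2,0,0,1,0,3,3,2]
Step 8: insert cyn at [8, 20, 22, 27, 28] -> counters=[0,1,0,0,0,1,1,1,4,2,0,0,0,1,0,0,0,0,0,0,4,1,3,0,0,1,0,4,4,2]
Step 9: delete cd at [8, 13, 25, 28, 29] -> counters=[0,1,0,0,0,1,1,1,3,2,0,0,0,0,0,0,0,0,0,0,4,1,3,0,0,0,0,4,3,1]
Step 10: insert cyn at [8, 20, 22, 27, 28] -> counters=[0,1,0,0,0,1,1,1,4,2,0,0,0,0,0,0,0,0,0,0,5,1,4,0,0,0,0,5,4,1]
Step 11: insert cd at [8, 13, 25, 28, 29] -> counters=[0,1,0,0,0,1,1,1,5,2,0,0,0,1,0,0,0,0,0,0,5,1,4,0,0,1,0,5,5,2]
Step 12: insert cb at [4, 10, 12, 16, 29] -> counters=[0,1,0,0,1,1,1,1,5,2,1,0,1,1,0,0,1,0,0,0,5,1,4,0,0,1,0,5,5,3]
Step 13: insert cb at [4, 10, 12, 16, 29] -> counters=[0,1,0,0,2,1,1,1,5,2,2,0,2,1,0,0,2,0,0,0,5,1,4,0,0,1,0,5,5,4]
Final counters=[0,1,0,0,2,1,1,1,5,2,2,0,2,1,0,0,2,0,0,0,5,1,4,0,0,1,0,5,5,4] -> counters[6]=1

Answer: 1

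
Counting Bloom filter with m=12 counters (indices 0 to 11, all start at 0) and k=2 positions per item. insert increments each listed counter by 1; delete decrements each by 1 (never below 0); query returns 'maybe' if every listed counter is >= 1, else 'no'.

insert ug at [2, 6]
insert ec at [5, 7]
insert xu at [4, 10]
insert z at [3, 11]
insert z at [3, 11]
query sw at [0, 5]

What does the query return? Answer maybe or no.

Step 1: insert ug at [2, 6] -> counters=[0,0,1,0,0,0,1,0,0,0,0,0]
Step 2: insert ec at [5, 7] -> counters=[0,0,1,0,0,1,1,1,0,0,0,0]
Step 3: insert xu at [4, 10] -> counters=[0,0,1,0,1,1,1,1,0,0,1,0]
Step 4: insert z at [3, 11] -> counters=[0,0,1,1,1,1,1,1,0,0,1,1]
Step 5: insert z at [3, 11] -> counters=[0,0,1,2,1,1,1,1,0,0,1,2]
Query sw: check counters[0]=0 counters[5]=1 -> no

Answer: no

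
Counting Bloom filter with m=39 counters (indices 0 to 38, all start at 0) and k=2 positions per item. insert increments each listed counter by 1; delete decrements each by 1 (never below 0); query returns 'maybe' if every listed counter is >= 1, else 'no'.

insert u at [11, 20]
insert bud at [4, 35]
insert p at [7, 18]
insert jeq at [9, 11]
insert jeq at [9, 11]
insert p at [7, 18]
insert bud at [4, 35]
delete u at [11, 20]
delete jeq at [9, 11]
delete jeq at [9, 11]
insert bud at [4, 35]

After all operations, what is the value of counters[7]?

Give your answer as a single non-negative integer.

Answer: 2

Derivation:
Step 1: insert u at [11, 20] -> counters=[0,0,0,0,0,0,0,0,0,0,0,1,0,0,0,0,0,0,0,0,1,0,0,0,0,0,0,0,0,0,0,0,0,0,0,0,0,0,0]
Step 2: insert bud at [4, 35] -> counters=[0,0,0,0,1,0,0,0,0,0,0,1,0,0,0,0,0,0,0,0,1,0,0,0,0,0,0,0,0,0,0,0,0,0,0,1,0,0,0]
Step 3: insert p at [7, 18] -> counters=[0,0,0,0,1,0,0,1,0,0,0,1,0,0,0,0,0,0,1,0,1,0,0,0,0,0,0,0,0,0,0,0,0,0,0,1,0,0,0]
Step 4: insert jeq at [9, 11] -> counters=[0,0,0,0,1,0,0,1,0,1,0,2,0,0,0,0,0,0,1,0,1,0,0,0,0,0,0,0,0,0,0,0,0,0,0,1,0,0,0]
Step 5: insert jeq at [9, 11] -> counters=[0,0,0,0,1,0,0,1,0,2,0,3,0,0,0,0,0,0,1,0,1,0,0,0,0,0,0,0,0,0,0,0,0,0,0,1,0,0,0]
Step 6: insert p at [7, 18] -> counters=[0,0,0,0,1,0,0,2,0,2,0,3,0,0,0,0,0,0,2,0,1,0,0,0,0,0,0,0,0,0,0,0,0,0,0,1,0,0,0]
Step 7: insert bud at [4, 35] -> counters=[0,0,0,0,2,0,0,2,0,2,0,3,0,0,0,0,0,0,2,0,1,0,0,0,0,0,0,0,0,0,0,0,0,0,0,2,0,0,0]
Step 8: delete u at [11, 20] -> counters=[0,0,0,0,2,0,0,2,0,2,0,2,0,0,0,0,0,0,2,0,0,0,0,0,0,0,0,0,0,0,0,0,0,0,0,2,0,0,0]
Step 9: delete jeq at [9, 11] -> counters=[0,0,0,0,2,0,0,2,0,1,0,1,0,0,0,0,0,0,2,0,0,0,0,0,0,0,0,0,0,0,0,0,0,0,0,2,0,0,0]
Step 10: delete jeq at [9, 11] -> counters=[0,0,0,0,2,0,0,2,0,0,0,0,0,0,0,0,0,0,2,0,0,0,0,0,0,0,0,0,0,0,0,0,0,0,0,2,0,0,0]
Step 11: insert bud at [4, 35] -> counters=[0,0,0,0,3,0,0,2,0,0,0,0,0,0,0,0,0,0,2,0,0,0,0,0,0,0,0,0,0,0,0,0,0,0,0,3,0,0,0]
Final counters=[0,0,0,0,3,0,0,2,0,0,0,0,0,0,0,0,0,0,2,0,0,0,0,0,0,0,0,0,0,0,0,0,0,0,0,3,0,0,0] -> counters[7]=2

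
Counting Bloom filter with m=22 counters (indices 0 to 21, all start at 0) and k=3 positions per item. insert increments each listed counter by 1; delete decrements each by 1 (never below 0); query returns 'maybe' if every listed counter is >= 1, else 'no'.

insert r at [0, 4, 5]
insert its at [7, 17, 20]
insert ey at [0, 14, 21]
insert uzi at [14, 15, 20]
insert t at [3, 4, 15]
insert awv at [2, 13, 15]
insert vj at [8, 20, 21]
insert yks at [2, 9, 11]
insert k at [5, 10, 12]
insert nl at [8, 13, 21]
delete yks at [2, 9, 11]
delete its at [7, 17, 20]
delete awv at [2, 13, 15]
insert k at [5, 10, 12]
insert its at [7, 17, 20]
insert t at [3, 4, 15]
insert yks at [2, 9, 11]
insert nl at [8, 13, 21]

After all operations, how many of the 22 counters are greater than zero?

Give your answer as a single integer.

Step 1: insert r at [0, 4, 5] -> counters=[1,0,0,0,1,1,0,0,0,0,0,0,0,0,0,0,0,0,0,0,0,0]
Step 2: insert its at [7, 17, 20] -> counters=[1,0,0,0,1,1,0,1,0,0,0,0,0,0,0,0,0,1,0,0,1,0]
Step 3: insert ey at [0, 14, 21] -> counters=[2,0,0,0,1,1,0,1,0,0,0,0,0,0,1,0,0,1,0,0,1,1]
Step 4: insert uzi at [14, 15, 20] -> counters=[2,0,0,0,1,1,0,1,0,0,0,0,0,0,2,1,0,1,0,0,2,1]
Step 5: insert t at [3, 4, 15] -> counters=[2,0,0,1,2,1,0,1,0,0,0,0,0,0,2,2,0,1,0,0,2,1]
Step 6: insert awv at [2, 13, 15] -> counters=[2,0,1,1,2,1,0,1,0,0,0,0,0,1,2,3,0,1,0,0,2,1]
Step 7: insert vj at [8, 20, 21] -> counters=[2,0,1,1,2,1,0,1,1,0,0,0,0,1,2,3,0,1,0,0,3,2]
Step 8: insert yks at [2, 9, 11] -> counters=[2,0,2,1,2,1,0,1,1,1,0,1,0,1,2,3,0,1,0,0,3,2]
Step 9: insert k at [5, 10, 12] -> counters=[2,0,2,1,2,2,0,1,1,1,1,1,1,1,2,3,0,1,0,0,3,2]
Step 10: insert nl at [8, 13, 21] -> counters=[2,0,2,1,2,2,0,1,2,1,1,1,1,2,2,3,0,1,0,0,3,3]
Step 11: delete yks at [2, 9, 11] -> counters=[2,0,1,1,2,2,0,1,2,0,1,0,1,2,2,3,0,1,0,0,3,3]
Step 12: delete its at [7, 17, 20] -> counters=[2,0,1,1,2,2,0,0,2,0,1,0,1,2,2,3,0,0,0,0,2,3]
Step 13: delete awv at [2, 13, 15] -> counters=[2,0,0,1,2,2,0,0,2,0,1,0,1,1,2,2,0,0,0,0,2,3]
Step 14: insert k at [5, 10, 12] -> counters=[2,0,0,1,2,3,0,0,2,0,2,0,2,1,2,2,0,0,0,0,2,3]
Step 15: insert its at [7, 17, 20] -> counters=[2,0,0,1,2,3,0,1,2,0,2,0,2,1,2,2,0,1,0,0,3,3]
Step 16: insert t at [3, 4, 15] -> counters=[2,0,0,2,3,3,0,1,2,0,2,0,2,1,2,3,0,1,0,0,3,3]
Step 17: insert yks at [2, 9, 11] -> counters=[2,0,1,2,3,3,0,1,2,1,2,1,2,1,2,3,0,1,0,0,3,3]
Step 18: insert nl at [8, 13, 21] -> counters=[2,0,1,2,3,3,0,1,3,1,2,1,2,2,2,3,0,1,0,0,3,4]
Final counters=[2,0,1,2,3,3,0,1,3,1,2,1,2,2,2,3,0,1,0,0,3,4] -> 17 nonzero

Answer: 17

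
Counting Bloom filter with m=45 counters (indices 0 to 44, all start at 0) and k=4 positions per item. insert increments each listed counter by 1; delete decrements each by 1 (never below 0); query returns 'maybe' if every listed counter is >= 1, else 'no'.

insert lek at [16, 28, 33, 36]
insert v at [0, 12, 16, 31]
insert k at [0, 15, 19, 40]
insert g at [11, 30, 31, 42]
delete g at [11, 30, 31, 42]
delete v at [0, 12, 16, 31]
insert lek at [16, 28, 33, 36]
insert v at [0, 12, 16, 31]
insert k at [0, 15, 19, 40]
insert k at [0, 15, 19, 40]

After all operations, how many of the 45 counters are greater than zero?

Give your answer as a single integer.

Step 1: insert lek at [16, 28, 33, 36] -> counters=[0,0,0,0,0,0,0,0,0,0,0,0,0,0,0,0,1,0,0,0,0,0,0,0,0,0,0,0,1,0,0,0,0,1,0,0,1,0,0,0,0,0,0,0,0]
Step 2: insert v at [0, 12, 16, 31] -> counters=[1,0,0,0,0,0,0,0,0,0,0,0,1,0,0,0,2,0,0,0,0,0,0,0,0,0,0,0,1,0,0,1,0,1,0,0,1,0,0,0,0,0,0,0,0]
Step 3: insert k at [0, 15, 19, 40] -> counters=[2,0,0,0,0,0,0,0,0,0,0,0,1,0,0,1,2,0,0,1,0,0,0,0,0,0,0,0,1,0,0,1,0,1,0,0,1,0,0,0,1,0,0,0,0]
Step 4: insert g at [11, 30, 31, 42] -> counters=[2,0,0,0,0,0,0,0,0,0,0,1,1,0,0,1,2,0,0,1,0,0,0,0,0,0,0,0,1,0,1,2,0,1,0,0,1,0,0,0,1,0,1,0,0]
Step 5: delete g at [11, 30, 31, 42] -> counters=[2,0,0,0,0,0,0,0,0,0,0,0,1,0,0,1,2,0,0,1,0,0,0,0,0,0,0,0,1,0,0,1,0,1,0,0,1,0,0,0,1,0,0,0,0]
Step 6: delete v at [0, 12, 16, 31] -> counters=[1,0,0,0,0,0,0,0,0,0,0,0,0,0,0,1,1,0,0,1,0,0,0,0,0,0,0,0,1,0,0,0,0,1,0,0,1,0,0,0,1,0,0,0,0]
Step 7: insert lek at [16, 28, 33, 36] -> counters=[1,0,0,0,0,0,0,0,0,0,0,0,0,0,0,1,2,0,0,1,0,0,0,0,0,0,0,0,2,0,0,0,0,2,0,0,2,0,0,0,1,0,0,0,0]
Step 8: insert v at [0, 12, 16, 31] -> counters=[2,0,0,0,0,0,0,0,0,0,0,0,1,0,0,1,3,0,0,1,0,0,0,0,0,0,0,0,2,0,0,1,0,2,0,0,2,0,0,0,1,0,0,0,0]
Step 9: insert k at [0, 15, 19, 40] -> counters=[3,0,0,0,0,0,0,0,0,0,0,0,1,0,0,2,3,0,0,2,0,0,0,0,0,0,0,0,2,0,0,1,0,2,0,0,2,0,0,0,2,0,0,0,0]
Step 10: insert k at [0, 15, 19, 40] -> counters=[4,0,0,0,0,0,0,0,0,0,0,0,1,0,0,3,3,0,0,3,0,0,0,0,0,0,0,0,2,0,0,1,0,2,0,0,2,0,0,0,3,0,0,0,0]
Final counters=[4,0,0,0,0,0,0,0,0,0,0,0,1,0,0,3,3,0,0,3,0,0,0,0,0,0,0,0,2,0,0,1,0,2,0,0,2,0,0,0,3,0,0,0,0] -> 10 nonzero

Answer: 10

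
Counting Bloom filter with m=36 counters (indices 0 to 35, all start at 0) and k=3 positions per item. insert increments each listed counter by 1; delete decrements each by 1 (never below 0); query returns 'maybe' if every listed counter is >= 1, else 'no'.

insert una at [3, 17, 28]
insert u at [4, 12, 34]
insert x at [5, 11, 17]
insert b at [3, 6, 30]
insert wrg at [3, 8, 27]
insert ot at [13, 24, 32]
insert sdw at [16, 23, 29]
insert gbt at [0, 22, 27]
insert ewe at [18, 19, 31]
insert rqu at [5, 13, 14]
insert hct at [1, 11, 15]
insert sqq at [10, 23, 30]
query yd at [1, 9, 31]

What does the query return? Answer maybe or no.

Step 1: insert una at [3, 17, 28] -> counters=[0,0,0,1,0,0,0,0,0,0,0,0,0,0,0,0,0,1,0,0,0,0,0,0,0,0,0,0,1,0,0,0,0,0,0,0]
Step 2: insert u at [4, 12, 34] -> counters=[0,0,0,1,1,0,0,0,0,0,0,0,1,0,0,0,0,1,0,0,0,0,0,0,0,0,0,0,1,0,0,0,0,0,1,0]
Step 3: insert x at [5, 11, 17] -> counters=[0,0,0,1,1,1,0,0,0,0,0,1,1,0,0,0,0,2,0,0,0,0,0,0,0,0,0,0,1,0,0,0,0,0,1,0]
Step 4: insert b at [3, 6, 30] -> counters=[0,0,0,2,1,1,1,0,0,0,0,1,1,0,0,0,0,2,0,0,0,0,0,0,0,0,0,0,1,0,1,0,0,0,1,0]
Step 5: insert wrg at [3, 8, 27] -> counters=[0,0,0,3,1,1,1,0,1,0,0,1,1,0,0,0,0,2,0,0,0,0,0,0,0,0,0,1,1,0,1,0,0,0,1,0]
Step 6: insert ot at [13, 24, 32] -> counters=[0,0,0,3,1,1,1,0,1,0,0,1,1,1,0,0,0,2,0,0,0,0,0,0,1,0,0,1,1,0,1,0,1,0,1,0]
Step 7: insert sdw at [16, 23, 29] -> counters=[0,0,0,3,1,1,1,0,1,0,0,1,1,1,0,0,1,2,0,0,0,0,0,1,1,0,0,1,1,1,1,0,1,0,1,0]
Step 8: insert gbt at [0, 22, 27] -> counters=[1,0,0,3,1,1,1,0,1,0,0,1,1,1,0,0,1,2,0,0,0,0,1,1,1,0,0,2,1,1,1,0,1,0,1,0]
Step 9: insert ewe at [18, 19, 31] -> counters=[1,0,0,3,1,1,1,0,1,0,0,1,1,1,0,0,1,2,1,1,0,0,1,1,1,0,0,2,1,1,1,1,1,0,1,0]
Step 10: insert rqu at [5, 13, 14] -> counters=[1,0,0,3,1,2,1,0,1,0,0,1,1,2,1,0,1,2,1,1,0,0,1,1,1,0,0,2,1,1,1,1,1,0,1,0]
Step 11: insert hct at [1, 11, 15] -> counters=[1,1,0,3,1,2,1,0,1,0,0,2,1,2,1,1,1,2,1,1,0,0,1,1,1,0,0,2,1,1,1,1,1,0,1,0]
Step 12: insert sqq at [10, 23, 30] -> counters=[1,1,0,3,1,2,1,0,1,0,1,2,1,2,1,1,1,2,1,1,0,0,1,2,1,0,0,2,1,1,2,1,1,0,1,0]
Query yd: check counters[1]=1 counters[9]=0 counters[31]=1 -> no

Answer: no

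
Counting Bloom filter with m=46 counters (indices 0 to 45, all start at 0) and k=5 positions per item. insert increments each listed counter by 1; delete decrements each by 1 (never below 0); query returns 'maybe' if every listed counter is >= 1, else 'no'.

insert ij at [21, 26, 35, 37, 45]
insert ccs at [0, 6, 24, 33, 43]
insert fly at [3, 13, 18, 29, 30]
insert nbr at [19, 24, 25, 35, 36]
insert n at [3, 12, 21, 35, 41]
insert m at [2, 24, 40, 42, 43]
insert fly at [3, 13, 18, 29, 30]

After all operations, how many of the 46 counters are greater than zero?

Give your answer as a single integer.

Step 1: insert ij at [21, 26, 35, 37, 45] -> counters=[0,0,0,0,0,0,0,0,0,0,0,0,0,0,0,0,0,0,0,0,0,1,0,0,0,0,1,0,0,0,0,0,0,0,0,1,0,1,0,0,0,0,0,0,0,1]
Step 2: insert ccs at [0, 6, 24, 33, 43] -> counters=[1,0,0,0,0,0,1,0,0,0,0,0,0,0,0,0,0,0,0,0,0,1,0,0,1,0,1,0,0,0,0,0,0,1,0,1,0,1,0,0,0,0,0,1,0,1]
Step 3: insert fly at [3, 13, 18, 29, 30] -> counters=[1,0,0,1,0,0,1,0,0,0,0,0,0,1,0,0,0,0,1,0,0,1,0,0,1,0,1,0,0,1,1,0,0,1,0,1,0,1,0,0,0,0,0,1,0,1]
Step 4: insert nbr at [19, 24, 25, 35, 36] -> counters=[1,0,0,1,0,0,1,0,0,0,0,0,0,1,0,0,0,0,1,1,0,1,0,0,2,1,1,0,0,1,1,0,0,1,0,2,1,1,0,0,0,0,0,1,0,1]
Step 5: insert n at [3, 12, 21, 35, 41] -> counters=[1,0,0,2,0,0,1,0,0,0,0,0,1,1,0,0,0,0,1,1,0,2,0,0,2,1,1,0,0,1,1,0,0,1,0,3,1,1,0,0,0,1,0,1,0,1]
Step 6: insert m at [2, 24, 40, 42, 43] -> counters=[1,0,1,2,0,0,1,0,0,0,0,0,1,1,0,0,0,0,1,1,0,2,0,0,3,1,1,0,0,1,1,0,0,1,0,3,1,1,0,0,1,1,1,2,0,1]
Step 7: insert fly at [3, 13, 18, 29, 30] -> counters=[1,0,1,3,0,0,1,0,0,0,0,0,1,2,0,0,0,0,2,1,0,2,0,0,3,1,1,0,0,2,2,0,0,1,0,3,1,1,0,0,1,1,1,2,0,1]
Final counters=[1,0,1,3,0,0,1,0,0,0,0,0,1,2,0,0,0,0,2,1,0,2,0,0,3,1,1,0,0,2,2,0,0,1,0,3,1,1,0,0,1,1,1,2,0,1] -> 23 nonzero

Answer: 23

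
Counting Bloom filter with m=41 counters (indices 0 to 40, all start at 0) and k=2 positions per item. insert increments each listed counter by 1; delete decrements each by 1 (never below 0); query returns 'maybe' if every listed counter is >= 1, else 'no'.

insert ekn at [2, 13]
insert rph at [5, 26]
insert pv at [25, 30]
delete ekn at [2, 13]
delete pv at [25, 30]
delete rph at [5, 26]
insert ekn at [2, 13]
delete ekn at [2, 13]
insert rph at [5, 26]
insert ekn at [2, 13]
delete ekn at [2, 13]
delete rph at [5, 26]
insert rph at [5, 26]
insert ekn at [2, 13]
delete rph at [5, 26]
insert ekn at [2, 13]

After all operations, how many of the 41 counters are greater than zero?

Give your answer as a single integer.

Step 1: insert ekn at [2, 13] -> counters=[0,0,1,0,0,0,0,0,0,0,0,0,0,1,0,0,0,0,0,0,0,0,0,0,0,0,0,0,0,0,0,0,0,0,0,0,0,0,0,0,0]
Step 2: insert rph at [5, 26] -> counters=[0,0,1,0,0,1,0,0,0,0,0,0,0,1,0,0,0,0,0,0,0,0,0,0,0,0,1,0,0,0,0,0,0,0,0,0,0,0,0,0,0]
Step 3: insert pv at [25, 30] -> counters=[0,0,1,0,0,1,0,0,0,0,0,0,0,1,0,0,0,0,0,0,0,0,0,0,0,1,1,0,0,0,1,0,0,0,0,0,0,0,0,0,0]
Step 4: delete ekn at [2, 13] -> counters=[0,0,0,0,0,1,0,0,0,0,0,0,0,0,0,0,0,0,0,0,0,0,0,0,0,1,1,0,0,0,1,0,0,0,0,0,0,0,0,0,0]
Step 5: delete pv at [25, 30] -> counters=[0,0,0,0,0,1,0,0,0,0,0,0,0,0,0,0,0,0,0,0,0,0,0,0,0,0,1,0,0,0,0,0,0,0,0,0,0,0,0,0,0]
Step 6: delete rph at [5, 26] -> counters=[0,0,0,0,0,0,0,0,0,0,0,0,0,0,0,0,0,0,0,0,0,0,0,0,0,0,0,0,0,0,0,0,0,0,0,0,0,0,0,0,0]
Step 7: insert ekn at [2, 13] -> counters=[0,0,1,0,0,0,0,0,0,0,0,0,0,1,0,0,0,0,0,0,0,0,0,0,0,0,0,0,0,0,0,0,0,0,0,0,0,0,0,0,0]
Step 8: delete ekn at [2, 13] -> counters=[0,0,0,0,0,0,0,0,0,0,0,0,0,0,0,0,0,0,0,0,0,0,0,0,0,0,0,0,0,0,0,0,0,0,0,0,0,0,0,0,0]
Step 9: insert rph at [5, 26] -> counters=[0,0,0,0,0,1,0,0,0,0,0,0,0,0,0,0,0,0,0,0,0,0,0,0,0,0,1,0,0,0,0,0,0,0,0,0,0,0,0,0,0]
Step 10: insert ekn at [2, 13] -> counters=[0,0,1,0,0,1,0,0,0,0,0,0,0,1,0,0,0,0,0,0,0,0,0,0,0,0,1,0,0,0,0,0,0,0,0,0,0,0,0,0,0]
Step 11: delete ekn at [2, 13] -> counters=[0,0,0,0,0,1,0,0,0,0,0,0,0,0,0,0,0,0,0,0,0,0,0,0,0,0,1,0,0,0,0,0,0,0,0,0,0,0,0,0,0]
Step 12: delete rph at [5, 26] -> counters=[0,0,0,0,0,0,0,0,0,0,0,0,0,0,0,0,0,0,0,0,0,0,0,0,0,0,0,0,0,0,0,0,0,0,0,0,0,0,0,0,0]
Step 13: insert rph at [5, 26] -> counters=[0,0,0,0,0,1,0,0,0,0,0,0,0,0,0,0,0,0,0,0,0,0,0,0,0,0,1,0,0,0,0,0,0,0,0,0,0,0,0,0,0]
Step 14: insert ekn at [2, 13] -> counters=[0,0,1,0,0,1,0,0,0,0,0,0,0,1,0,0,0,0,0,0,0,0,0,0,0,0,1,0,0,0,0,0,0,0,0,0,0,0,0,0,0]
Step 15: delete rph at [5, 26] -> counters=[0,0,1,0,0,0,0,0,0,0,0,0,0,1,0,0,0,0,0,0,0,0,0,0,0,0,0,0,0,0,0,0,0,0,0,0,0,0,0,0,0]
Step 16: insert ekn at [2, 13] -> counters=[0,0,2,0,0,0,0,0,0,0,0,0,0,2,0,0,0,0,0,0,0,0,0,0,0,0,0,0,0,0,0,0,0,0,0,0,0,0,0,0,0]
Final counters=[0,0,2,0,0,0,0,0,0,0,0,0,0,2,0,0,0,0,0,0,0,0,0,0,0,0,0,0,0,0,0,0,0,0,0,0,0,0,0,0,0] -> 2 nonzero

Answer: 2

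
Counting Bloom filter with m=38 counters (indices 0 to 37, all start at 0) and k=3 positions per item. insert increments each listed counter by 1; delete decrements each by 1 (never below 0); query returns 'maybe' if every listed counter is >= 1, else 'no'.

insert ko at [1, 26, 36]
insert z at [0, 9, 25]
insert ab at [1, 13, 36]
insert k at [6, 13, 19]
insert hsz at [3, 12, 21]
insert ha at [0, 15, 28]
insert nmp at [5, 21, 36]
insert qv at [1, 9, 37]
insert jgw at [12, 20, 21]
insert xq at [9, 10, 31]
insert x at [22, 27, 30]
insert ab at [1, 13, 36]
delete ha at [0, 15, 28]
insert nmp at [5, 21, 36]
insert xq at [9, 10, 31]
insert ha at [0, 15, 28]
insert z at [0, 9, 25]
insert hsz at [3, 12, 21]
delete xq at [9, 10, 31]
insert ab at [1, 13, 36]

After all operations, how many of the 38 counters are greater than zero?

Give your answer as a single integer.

Step 1: insert ko at [1, 26, 36] -> counters=[0,1,0,0,0,0,0,0,0,0,0,0,0,0,0,0,0,0,0,0,0,0,0,0,0,0,1,0,0,0,0,0,0,0,0,0,1,0]
Step 2: insert z at [0, 9, 25] -> counters=[1,1,0,0,0,0,0,0,0,1,0,0,0,0,0,0,0,0,0,0,0,0,0,0,0,1,1,0,0,0,0,0,0,0,0,0,1,0]
Step 3: insert ab at [1, 13, 36] -> counters=[1,2,0,0,0,0,0,0,0,1,0,0,0,1,0,0,0,0,0,0,0,0,0,0,0,1,1,0,0,0,0,0,0,0,0,0,2,0]
Step 4: insert k at [6, 13, 19] -> counters=[1,2,0,0,0,0,1,0,0,1,0,0,0,2,0,0,0,0,0,1,0,0,0,0,0,1,1,0,0,0,0,0,0,0,0,0,2,0]
Step 5: insert hsz at [3, 12, 21] -> counters=[1,2,0,1,0,0,1,0,0,1,0,0,1,2,0,0,0,0,0,1,0,1,0,0,0,1,1,0,0,0,0,0,0,0,0,0,2,0]
Step 6: insert ha at [0, 15, 28] -> counters=[2,2,0,1,0,0,1,0,0,1,0,0,1,2,0,1,0,0,0,1,0,1,0,0,0,1,1,0,1,0,0,0,0,0,0,0,2,0]
Step 7: insert nmp at [5, 21, 36] -> counters=[2,2,0,1,0,1,1,0,0,1,0,0,1,2,0,1,0,0,0,1,0,2,0,0,0,1,1,0,1,0,0,0,0,0,0,0,3,0]
Step 8: insert qv at [1, 9, 37] -> counters=[2,3,0,1,0,1,1,0,0,2,0,0,1,2,0,1,0,0,0,1,0,2,0,0,0,1,1,0,1,0,0,0,0,0,0,0,3,1]
Step 9: insert jgw at [12, 20, 21] -> counters=[2,3,0,1,0,1,1,0,0,2,0,0,2,2,0,1,0,0,0,1,1,3,0,0,0,1,1,0,1,0,0,0,0,0,0,0,3,1]
Step 10: insert xq at [9, 10, 31] -> counters=[2,3,0,1,0,1,1,0,0,3,1,0,2,2,0,1,0,0,0,1,1,3,0,0,0,1,1,0,1,0,0,1,0,0,0,0,3,1]
Step 11: insert x at [22, 27, 30] -> counters=[2,3,0,1,0,1,1,0,0,3,1,0,2,2,0,1,0,0,0,1,1,3,1,0,0,1,1,1,1,0,1,1,0,0,0,0,3,1]
Step 12: insert ab at [1, 13, 36] -> counters=[2,4,0,1,0,1,1,0,0,3,1,0,2,3,0,1,0,0,0,1,1,3,1,0,0,1,1,1,1,0,1,1,0,0,0,0,4,1]
Step 13: delete ha at [0, 15, 28] -> counters=[1,4,0,1,0,1,1,0,0,3,1,0,2,3,0,0,0,0,0,1,1,3,1,0,0,1,1,1,0,0,1,1,0,0,0,0,4,1]
Step 14: insert nmp at [5, 21, 36] -> counters=[1,4,0,1,0,2,1,0,0,3,1,0,2,3,0,0,0,0,0,1,1,4,1,0,0,1,1,1,0,0,1,1,0,0,0,0,5,1]
Step 15: insert xq at [9, 10, 31] -> counters=[1,4,0,1,0,2,1,0,0,4,2,0,2,3,0,0,0,0,0,1,1,4,1,0,0,1,1,1,0,0,1,2,0,0,0,0,5,1]
Step 16: insert ha at [0, 15, 28] -> counters=[2,4,0,1,0,2,1,0,0,4,2,0,2,3,0,1,0,0,0,1,1,4,1,0,0,1,1,1,1,0,1,2,0,0,0,0,5,1]
Step 17: insert z at [0, 9, 25] -> counters=[3,4,0,1,0,2,1,0,0,5,2,0,2,3,0,1,0,0,0,1,1,4,1,0,0,2,1,1,1,0,1,2,0,0,0,0,5,1]
Step 18: insert hsz at [3, 12, 21] -> counters=[3,4,0,2,0,2,1,0,0,5,2,0,3,3,0,1,0,0,0,1,1,5,1,0,0,2,1,1,1,0,1,2,0,0,0,0,5,1]
Step 19: delete xq at [9, 10, 31] -> counters=[3,4,0,2,0,2,1,0,0,4,1,0,3,3,0,1,0,0,0,1,1,5,1,0,0,2,1,1,1,0,1,1,0,0,0,0,5,1]
Step 20: insert ab at [1, 13, 36] -> counters=[3,5,0,2,0,2,1,0,0,4,1,0,3,4,0,1,0,0,0,1,1,5,1,0,0,2,1,1,1,0,1,1,0,0,0,0,6,1]
Final counters=[3,5,0,2,0,2,1,0,0,4,1,0,3,4,0,1,0,0,0,1,1,5,1,0,0,2,1,1,1,0,1,1,0,0,0,0,6,1] -> 22 nonzero

Answer: 22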